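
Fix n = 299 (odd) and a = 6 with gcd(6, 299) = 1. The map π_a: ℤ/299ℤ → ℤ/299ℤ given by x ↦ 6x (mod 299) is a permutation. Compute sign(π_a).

Start at x=278: 278 → 173 → 141 → 248 → 292 → 257 → 47 → … (one orbit).
Cycle lengths of π_6 on ℤ/299ℤ: [132, 132, 12, 11, 11, 1]; 6 cycles in total.
n − c = 299 − 6 = 293; sign = (−1)^293 = -1.

-1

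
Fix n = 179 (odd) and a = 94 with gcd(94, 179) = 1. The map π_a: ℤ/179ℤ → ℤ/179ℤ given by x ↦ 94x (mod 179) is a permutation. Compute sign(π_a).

Trace 71: π^k(71) = [71, 51, 140, 93, 150, 138, 84] for k=0..6.
π_94 has 2 disjoint cycles with lengths [178, 1] on {0,…,178}.
n − c = 179 − 2 = 177; sign = (−1)^177 = -1.
Zolotarev: (94|179) = -1, matching the cycle-count sign.

-1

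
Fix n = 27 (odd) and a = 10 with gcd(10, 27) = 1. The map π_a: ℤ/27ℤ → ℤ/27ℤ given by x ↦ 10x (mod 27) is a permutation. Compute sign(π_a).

+1

Orbit of 19 under x↦10x: [19, 1, 10]… (length divides ord_27(10)).
15 cycles of lengths [3, 3, 3, 3, 3, 3, 1, 1, 1, 1, 1, 1, 1, 1, 1].
15 cycles on 27: each ℓ→(−1)^(ℓ−1), product (−1)^12 = +1.
Check: (10/27) = +1 by Zolotarev.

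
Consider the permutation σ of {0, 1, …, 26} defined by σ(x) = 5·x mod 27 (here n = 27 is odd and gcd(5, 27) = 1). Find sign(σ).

-1

Trace 13: π^k(13) = [13, 11, 1, 5, 25, 17, 4] for k=0..6.
4 cycles of lengths [18, 6, 2, 1].
With 4 cycles on 27 points, sign = (−1)^{27−4} = -1.
(5|27)_J = -1 (Zolotarev's lemma cross-check).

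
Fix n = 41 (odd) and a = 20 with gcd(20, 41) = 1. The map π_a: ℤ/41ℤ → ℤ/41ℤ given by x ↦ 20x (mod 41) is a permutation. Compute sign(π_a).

+1

Orbit of 8 under x↦20x: [8, 37, 2, 40, 21, 10, 36]… (length divides ord_41(20)).
Cycle lengths of π_20 on ℤ/41ℤ: [20, 20, 1]; 3 cycles in total.
n − c = 41 − 3 = 38; sign = (−1)^38 = +1.
(20|41)_J = +1 (Zolotarev's lemma cross-check).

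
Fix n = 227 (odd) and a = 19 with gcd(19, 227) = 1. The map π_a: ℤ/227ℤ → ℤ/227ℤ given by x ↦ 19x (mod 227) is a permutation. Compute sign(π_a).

Trace 69: π^k(69) = [69, 176, 166, 203, 225, 189, 186] for k=0..6.
Decompose π into cycles: lengths [113, 113, 1] (3 cycles, including the fixed point 0).
n − c = 227 − 3 = 224; sign = (−1)^224 = +1.

+1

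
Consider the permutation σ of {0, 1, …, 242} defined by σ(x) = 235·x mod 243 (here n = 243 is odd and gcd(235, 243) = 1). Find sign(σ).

Start at x=118: 118 → 28 → 19 → 91 → 1 → 235 → 64 → … (one orbit).
Cycle lengths of π_235 on ℤ/243ℤ: [27, 27, 27, 27, 27, 27, 9, 9, 9, 9, 9, 9, 3, 3, 3, 3, 3, 3, 1, 1, 1, 1, 1, 1, 1, 1, 1]; 27 cycles in total.
With 27 cycles on 243 points, sign = (−1)^{243−27} = +1.

+1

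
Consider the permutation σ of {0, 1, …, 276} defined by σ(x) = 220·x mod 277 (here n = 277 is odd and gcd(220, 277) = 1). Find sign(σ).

+1

Trace 202: π^k(202) = [202, 120, 85, 141, 273, 228, 23] for k=0..6.
3 cycles of lengths [138, 138, 1].
sign(π) = (−1)^{n − #cycles} = (−1)^{277−3} = (−1)^274 = +1.
Check: (220/277) = +1 by Zolotarev.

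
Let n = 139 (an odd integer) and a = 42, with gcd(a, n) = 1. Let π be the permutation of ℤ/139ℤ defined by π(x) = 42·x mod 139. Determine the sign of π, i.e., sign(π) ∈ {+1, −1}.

+1

Trace 96: π^k(96) = [96, 1, 42] for k=0..2.
Cycle type of π: 3×46 + 1; total 47 cycles.
139 − 47 = 92 transpositions; sign(π) = (−1)^92 = +1.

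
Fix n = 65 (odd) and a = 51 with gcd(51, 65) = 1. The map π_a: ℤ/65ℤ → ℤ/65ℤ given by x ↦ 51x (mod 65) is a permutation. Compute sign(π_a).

Trace 1: π^k(1) = [1, 51] for k=0..1.
Decompose π into cycles: lengths [2, 2, 2, 2, 2, 2, 2, 2, 2, 2, 2, 2, 2, 2, 2, 2, 2, 2, 2, 2, 2, 2, 2, 2, 2, 2, 2, 2, 2, 2, 1, 1, 1, 1, 1] (35 cycles, including the fixed point 0).
With 35 cycles on 65 points, sign = (−1)^{65−35} = +1.

+1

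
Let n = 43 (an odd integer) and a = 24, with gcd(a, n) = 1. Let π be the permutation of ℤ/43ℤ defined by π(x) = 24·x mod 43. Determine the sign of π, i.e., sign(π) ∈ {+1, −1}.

+1

Start at x=16: 16 → 40 → 14 → 35 → 23 → 36 → 4 → … (one orbit).
3 cycles of lengths [21, 21, 1].
3 cycles on 43: each ℓ→(−1)^(ℓ−1), product (−1)^40 = +1.
Via Zolotarev, sign(π_{24}) = (24|43) = +1.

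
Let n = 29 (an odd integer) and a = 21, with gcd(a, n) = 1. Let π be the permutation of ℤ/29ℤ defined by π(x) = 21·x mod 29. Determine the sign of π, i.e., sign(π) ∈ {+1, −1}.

Start at x=16: 16 → 17 → 9 → 15 → 25 → 3 → 5 → … (one orbit).
Decompose π into cycles: lengths [28, 1] (2 cycles, including the fixed point 0).
With 2 cycles on 29 points, sign = (−1)^{29−2} = -1.
(21|29)_J = -1 (Zolotarev's lemma cross-check).

-1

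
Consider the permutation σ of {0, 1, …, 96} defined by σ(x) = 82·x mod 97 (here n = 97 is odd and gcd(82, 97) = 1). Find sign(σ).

-1

Start at x=67: 67 → 62 → 40 → 79 → 76 → 24 → 28 → … (one orbit).
Cycle type of π: 96 + 1; total 2 cycles.
2 cycles on 97: each ℓ→(−1)^(ℓ−1), product (−1)^95 = -1.
Check: (82/97) = -1 by Zolotarev.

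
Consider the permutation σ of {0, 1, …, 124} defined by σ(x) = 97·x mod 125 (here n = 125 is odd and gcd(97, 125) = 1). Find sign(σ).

-1

Orbit of 82 under x↦97x: [82, 79, 38, 61, 42, 74, 53]… (length divides ord_125(97)).
Cycle type of π: 100 + 20 + 4 + 1; total 4 cycles.
125 − 4 = 121 transpositions; sign(π) = (−1)^121 = -1.
Zolotarev: (97|125) = -1, matching the cycle-count sign.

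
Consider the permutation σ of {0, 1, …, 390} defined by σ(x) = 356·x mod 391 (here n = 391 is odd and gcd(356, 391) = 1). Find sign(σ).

Orbit of 84 under x↦356x: [84, 188, 67, 1, 356, 52, 135]… (length divides ord_391(356)).
Cycle type of π: 22×17 + 2×8 + 1; total 26 cycles.
n − c = 391 − 26 = 365; sign = (−1)^365 = -1.
(356|391)_J = -1 (Zolotarev's lemma cross-check).

-1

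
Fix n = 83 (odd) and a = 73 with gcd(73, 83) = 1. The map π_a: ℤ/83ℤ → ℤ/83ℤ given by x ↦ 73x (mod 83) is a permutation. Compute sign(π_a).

-1

Trace 29: π^k(29) = [29, 42, 78, 50, 81, 20, 49] for k=0..6.
The orbit structure of x ↦ 73x mod 83: 2 orbits of sizes [82, 1].
Σ(ℓ_i−1) = 83−2 = 81; sign = (−1)^81 = -1.
Zolotarev: (73|83) = -1, matching the cycle-count sign.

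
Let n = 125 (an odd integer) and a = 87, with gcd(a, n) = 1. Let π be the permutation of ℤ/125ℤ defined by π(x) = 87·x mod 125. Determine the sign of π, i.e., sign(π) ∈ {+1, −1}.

Start at x=26: 26 → 12 → 44 → 78 → 36 → 7 → 109 → … (one orbit).
Cycle lengths of π_87 on ℤ/125ℤ: [100, 20, 4, 1]; 4 cycles in total.
sign(π) = (−1)^{n − #cycles} = (−1)^{125−4} = (−1)^121 = -1.
Zolotarev: (87|125) = -1, matching the cycle-count sign.

-1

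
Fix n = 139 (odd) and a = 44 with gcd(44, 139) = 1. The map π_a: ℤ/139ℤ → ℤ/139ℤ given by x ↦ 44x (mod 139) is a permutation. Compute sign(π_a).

Start at x=100: 100 → 91 → 112 → 63 → 131 → 65 → 80 → … (one orbit).
7 cycles of lengths [23, 23, 23, 23, 23, 23, 1].
7 cycles on 139: each ℓ→(−1)^(ℓ−1), product (−1)^132 = +1.
(44|139)_J = +1 (Zolotarev's lemma cross-check).

+1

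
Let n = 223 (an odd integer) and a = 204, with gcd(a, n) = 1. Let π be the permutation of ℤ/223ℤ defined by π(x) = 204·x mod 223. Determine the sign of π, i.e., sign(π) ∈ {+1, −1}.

-1

Trace 164: π^k(164) = [164, 6, 109, 159, 101, 88, 112] for k=0..6.
Cycle lengths of π_204 on ℤ/223ℤ: [222, 1]; 2 cycles in total.
n − c = 223 − 2 = 221; sign = (−1)^221 = -1.
Check: (204/223) = -1 by Zolotarev.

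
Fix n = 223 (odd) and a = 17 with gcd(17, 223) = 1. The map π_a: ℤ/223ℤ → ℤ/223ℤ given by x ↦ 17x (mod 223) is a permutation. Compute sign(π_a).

+1

Trace 17: π^k(17) = [17, 66, 7, 119, 16, 49, 164] for k=0..6.
The orbit structure of x ↦ 17x mod 223: 7 orbits of sizes [37, 37, 37, 37, 37, 37, 1].
Σ(ℓ_i−1) = 223−7 = 216; sign = (−1)^216 = +1.
Via Zolotarev, sign(π_{17}) = (17|223) = +1.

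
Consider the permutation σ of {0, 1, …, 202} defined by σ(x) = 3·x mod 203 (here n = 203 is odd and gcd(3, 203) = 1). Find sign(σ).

+1

Trace 74: π^k(74) = [74, 19, 57, 171, 107, 118, 151] for k=0..6.
5 cycles of lengths [84, 84, 28, 6, 1].
Σ(ℓ_i−1) = 203−5 = 198; sign = (−1)^198 = +1.
The Jacobi symbol (3|203) = +1 (Zolotarev) agrees.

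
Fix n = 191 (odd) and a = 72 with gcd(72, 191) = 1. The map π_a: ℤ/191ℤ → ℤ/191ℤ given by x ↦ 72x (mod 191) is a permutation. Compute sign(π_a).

+1

Trace 13: π^k(13) = [13, 172, 160, 60, 118, 92, 130] for k=0..6.
Cycle type of π: 95×2 + 1; total 3 cycles.
With 3 cycles on 191 points, sign = (−1)^{191−3} = +1.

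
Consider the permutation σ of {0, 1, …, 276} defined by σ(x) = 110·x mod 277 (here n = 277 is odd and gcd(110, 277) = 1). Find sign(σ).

-1

Start at x=106: 106 → 26 → 90 → 205 → 113 → 242 → 28 → … (one orbit).
The orbit structure of x ↦ 110x mod 277: 2 orbits of sizes [276, 1].
277 − 2 = 275 transpositions; sign(π) = (−1)^275 = -1.
Zolotarev: (110|277) = -1, matching the cycle-count sign.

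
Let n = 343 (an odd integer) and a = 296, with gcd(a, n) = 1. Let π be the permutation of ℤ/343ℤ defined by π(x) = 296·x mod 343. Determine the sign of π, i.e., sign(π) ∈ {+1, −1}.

Start at x=289: 289 → 137 → 78 → 107 → 116 → 36 → 23 → … (one orbit).
Cycle type of π: 147×2 + 21×2 + 3×2 + 1; total 7 cycles.
343 − 7 = 336 transpositions; sign(π) = (−1)^336 = +1.
(296|343)_J = +1 (Zolotarev's lemma cross-check).

+1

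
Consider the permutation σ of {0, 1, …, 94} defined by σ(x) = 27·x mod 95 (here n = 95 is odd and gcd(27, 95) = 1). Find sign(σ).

Orbit of 1 under x↦27x: [1, 27, 64, 18, 11, 12, 39]… (length divides ord_95(27)).
Decompose π into cycles: lengths [12, 12, 12, 12, 12, 12, 6, 6, 6, 4, 1] (11 cycles, including the fixed point 0).
n − c = 95 − 11 = 84; sign = (−1)^84 = +1.

+1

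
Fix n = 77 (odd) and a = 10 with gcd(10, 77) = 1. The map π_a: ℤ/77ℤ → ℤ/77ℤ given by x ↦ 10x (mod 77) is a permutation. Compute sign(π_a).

+1

Start at x=67: 67 → 54 → 1 → 10 → 23 → 76 → 67 (one orbit).
Cycle lengths of π_10 on ℤ/77ℤ: [6, 6, 6, 6, 6, 6, 6, 6, 6, 6, 6, 2, 2, 2, 2, 2, 1]; 17 cycles in total.
sign(π) = (−1)^{n − #cycles} = (−1)^{77−17} = (−1)^60 = +1.
Check: (10/77) = +1 by Zolotarev.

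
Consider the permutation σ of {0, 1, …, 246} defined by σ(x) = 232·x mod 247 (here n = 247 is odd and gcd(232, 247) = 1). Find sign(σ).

-1

Orbit of 17 under x↦232x: [17, 239, 120, 176, 77, 80, 35]… (length divides ord_247(232)).
Cycle type of π: 36×6 + 12 + 9×2 + 1; total 10 cycles.
n − c = 247 − 10 = 237; sign = (−1)^237 = -1.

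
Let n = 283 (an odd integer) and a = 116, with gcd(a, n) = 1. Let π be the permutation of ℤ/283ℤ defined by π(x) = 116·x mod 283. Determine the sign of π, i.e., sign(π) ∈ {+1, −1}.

Start at x=86: 86 → 71 → 29 → 251 → 250 → 134 → 262 → … (one orbit).
Cycle type of π: 47×6 + 1; total 7 cycles.
With 7 cycles on 283 points, sign = (−1)^{283−7} = +1.

+1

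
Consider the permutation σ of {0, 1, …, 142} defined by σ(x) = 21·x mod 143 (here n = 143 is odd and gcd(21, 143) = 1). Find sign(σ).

Orbit of 1 under x↦21x: [1, 21, 12, 109]… (length divides ord_143(21)).
Decompose π into cycles: lengths [4, 4, 4, 4, 4, 4, 4, 4, 4, 4, 4, 4, 4, 4, 4, 4, 4, 4, 4, 4, 4, 4, 4, 4, 4, 4, 4, 4, 4, 4, 4, 4, 4, 2, 2, 2, 2, 2, 1] (39 cycles, including the fixed point 0).
With 39 cycles on 143 points, sign = (−1)^{143−39} = +1.

+1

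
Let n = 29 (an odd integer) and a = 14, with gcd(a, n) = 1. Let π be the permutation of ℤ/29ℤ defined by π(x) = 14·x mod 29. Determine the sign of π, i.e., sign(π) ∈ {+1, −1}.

-1

Trace 10: π^k(10) = [10, 24, 17, 6, 26, 16, 21] for k=0..6.
π_14 has 2 disjoint cycles with lengths [28, 1] on {0,…,28}.
sign(π) = (−1)^{n − #cycles} = (−1)^{29−2} = (−1)^27 = -1.
Check: (14/29) = -1 by Zolotarev.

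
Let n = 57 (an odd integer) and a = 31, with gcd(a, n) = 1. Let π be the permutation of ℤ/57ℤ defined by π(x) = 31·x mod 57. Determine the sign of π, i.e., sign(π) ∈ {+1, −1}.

Start at x=37: 37 → 7 → 46 → 1 → 31 → 49 → 37 (one orbit).
Decompose π into cycles: lengths [6, 6, 6, 6, 6, 6, 6, 6, 6, 1, 1, 1] (12 cycles, including the fixed point 0).
n − c = 57 − 12 = 45; sign = (−1)^45 = -1.

-1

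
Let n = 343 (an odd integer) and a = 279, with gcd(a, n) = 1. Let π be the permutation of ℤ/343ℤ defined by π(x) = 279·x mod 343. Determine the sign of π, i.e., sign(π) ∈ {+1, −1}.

-1

Trace 92: π^k(92) = [92, 286, 218, 111, 99, 181, 78] for k=0..6.
The orbit structure of x ↦ 279x mod 343: 10 orbits of sizes [98, 98, 98, 14, 14, 14, 2, 2, 2, 1].
With 10 cycles on 343 points, sign = (−1)^{343−10} = -1.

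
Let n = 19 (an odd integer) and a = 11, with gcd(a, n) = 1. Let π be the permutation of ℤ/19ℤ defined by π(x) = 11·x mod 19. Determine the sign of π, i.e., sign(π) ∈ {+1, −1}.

Start at x=7: 7 → 1 → 11 → 7 (one orbit).
Cycle lengths of π_11 on ℤ/19ℤ: [3, 3, 3, 3, 3, 3, 1]; 7 cycles in total.
Σ(ℓ_i−1) = 19−7 = 12; sign = (−1)^12 = +1.

+1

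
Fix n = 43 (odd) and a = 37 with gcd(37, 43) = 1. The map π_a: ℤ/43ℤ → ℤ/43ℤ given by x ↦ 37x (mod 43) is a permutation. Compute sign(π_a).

-1

Start at x=37: 37 → 36 → 42 → 6 → 7 → 1 → 37 (one orbit).
Cycle lengths of π_37 on ℤ/43ℤ: [6, 6, 6, 6, 6, 6, 6, 1]; 8 cycles in total.
n − c = 43 − 8 = 35; sign = (−1)^35 = -1.
(37|43)_J = -1 (Zolotarev's lemma cross-check).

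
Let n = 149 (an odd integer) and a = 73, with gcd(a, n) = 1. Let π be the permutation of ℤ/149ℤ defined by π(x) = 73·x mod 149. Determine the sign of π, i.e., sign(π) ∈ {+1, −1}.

+1

Start at x=114: 114 → 127 → 33 → 25 → 37 → 19 → 46 → … (one orbit).
The orbit structure of x ↦ 73x mod 149: 5 orbits of sizes [37, 37, 37, 37, 1].
5 cycles on 149: each ℓ→(−1)^(ℓ−1), product (−1)^144 = +1.
Check: (73/149) = +1 by Zolotarev.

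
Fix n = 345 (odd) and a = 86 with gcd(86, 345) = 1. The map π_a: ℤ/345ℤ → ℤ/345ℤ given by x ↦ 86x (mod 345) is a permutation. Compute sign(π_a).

+1

Start at x=121: 121 → 56 → 331 → 176 → 301 → 11 → 256 → … (one orbit).
Cycle type of π: 22×15 + 2×5 + 1×5; total 25 cycles.
n − c = 345 − 25 = 320; sign = (−1)^320 = +1.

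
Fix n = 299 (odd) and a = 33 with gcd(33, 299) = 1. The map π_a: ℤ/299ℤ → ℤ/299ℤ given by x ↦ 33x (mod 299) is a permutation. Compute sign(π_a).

Trace 25: π^k(25) = [25, 227, 16, 229, 82, 15, 196] for k=0..6.
Cycle lengths of π_33 on ℤ/299ℤ: [132, 132, 22, 12, 1]; 5 cycles in total.
With 5 cycles on 299 points, sign = (−1)^{299−5} = +1.
(33|299)_J = +1 (Zolotarev's lemma cross-check).

+1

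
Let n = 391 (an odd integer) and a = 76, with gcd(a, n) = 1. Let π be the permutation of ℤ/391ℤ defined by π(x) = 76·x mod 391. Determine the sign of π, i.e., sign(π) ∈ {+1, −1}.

-1

Orbit of 365 under x↦76x: [365, 370, 359, 305, 111, 225, 287]… (length divides ord_391(76)).
π_76 has 8 disjoint cycles with lengths [88, 88, 88, 88, 22, 8, 8, 1] on {0,…,390}.
n − c = 391 − 8 = 383; sign = (−1)^383 = -1.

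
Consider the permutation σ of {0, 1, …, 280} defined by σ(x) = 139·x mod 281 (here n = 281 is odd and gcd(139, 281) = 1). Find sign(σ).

-1

Orbit of 62 under x↦139x: [62, 188, 280, 142, 68, 179, 153]… (length divides ord_281(139)).
π_139 has 8 disjoint cycles with lengths [40, 40, 40, 40, 40, 40, 40, 1] on {0,…,280}.
8 cycles on 281: each ℓ→(−1)^(ℓ−1), product (−1)^273 = -1.
(139|281)_J = -1 (Zolotarev's lemma cross-check).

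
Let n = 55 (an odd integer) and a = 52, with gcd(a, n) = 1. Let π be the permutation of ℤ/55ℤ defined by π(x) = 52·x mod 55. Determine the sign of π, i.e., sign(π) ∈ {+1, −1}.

Trace 13: π^k(13) = [13, 16, 7, 34, 8, 31, 17] for k=0..6.
Cycle lengths of π_52 on ℤ/55ℤ: [20, 20, 10, 4, 1]; 5 cycles in total.
Σ(ℓ_i−1) = 55−5 = 50; sign = (−1)^50 = +1.
Via Zolotarev, sign(π_{52}) = (52|55) = +1.

+1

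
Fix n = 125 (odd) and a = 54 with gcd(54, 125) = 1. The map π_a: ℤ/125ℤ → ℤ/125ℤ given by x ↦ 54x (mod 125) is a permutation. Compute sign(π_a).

Start at x=94: 94 → 76 → 104 → 116 → 14 → 6 → 74 → … (one orbit).
Cycle lengths of π_54 on ℤ/125ℤ: [50, 50, 10, 10, 2, 2, 1]; 7 cycles in total.
125 − 7 = 118 transpositions; sign(π) = (−1)^118 = +1.

+1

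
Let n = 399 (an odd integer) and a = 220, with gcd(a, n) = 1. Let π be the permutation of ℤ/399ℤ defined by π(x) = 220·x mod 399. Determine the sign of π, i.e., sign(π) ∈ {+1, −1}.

-1

Trace 277: π^k(277) = [277, 292, 1, 220, 121, 286] for k=0..5.
π_220 has 78 disjoint cycles with lengths [6, 6, 6, 6, 6, 6, 6, 6, 6, 6, 6, 6, 6, 6, 6, 6, 6, 6, 6, 6, 6, 6, 6, 6, 6, 6, 6, 6, 6, 6, 6, 6, 6, 6, 6, 6, 6, 6, 6, 6, 6, 6, 6, 6, 6, 6, 6, 6, 6, 6, 6, 6, 6, 6, 6, 6, 6, 3, 3, 3, 3, 3, 3, 3, 3, 3, 3, 3, 3, 3, 3, 3, 3, 3, 3, 1, 1, 1] on {0,…,398}.
n − c = 399 − 78 = 321; sign = (−1)^321 = -1.
Zolotarev: (220|399) = -1, matching the cycle-count sign.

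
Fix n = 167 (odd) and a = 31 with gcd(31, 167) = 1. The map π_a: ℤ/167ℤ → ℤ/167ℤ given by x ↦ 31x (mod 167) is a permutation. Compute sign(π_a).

+1

Start at x=28: 28 → 33 → 21 → 150 → 141 → 29 → 64 → … (one orbit).
The orbit structure of x ↦ 31x mod 167: 3 orbits of sizes [83, 83, 1].
sign(π) = (−1)^{n − #cycles} = (−1)^{167−3} = (−1)^164 = +1.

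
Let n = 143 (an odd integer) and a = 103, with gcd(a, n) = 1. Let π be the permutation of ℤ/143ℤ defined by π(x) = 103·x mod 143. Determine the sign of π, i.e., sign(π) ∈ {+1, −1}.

Orbit of 38 under x↦103x: [38, 53, 25, 1, 103, 27, 64]… (length divides ord_143(103)).
Decompose π into cycles: lengths [10, 10, 10, 10, 10, 10, 10, 10, 10, 10, 10, 10, 5, 5, 2, 2, 2, 2, 2, 2, 1] (21 cycles, including the fixed point 0).
143 − 21 = 122 transpositions; sign(π) = (−1)^122 = +1.
The Jacobi symbol (103|143) = +1 (Zolotarev) agrees.

+1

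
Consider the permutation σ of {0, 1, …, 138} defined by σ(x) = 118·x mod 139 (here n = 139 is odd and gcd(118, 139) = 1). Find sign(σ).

Start at x=131: 131 → 29 → 86 → 1 → 118 → 24 → 52 → … (one orbit).
Cycle lengths of π_118 on ℤ/139ℤ: [69, 69, 1]; 3 cycles in total.
139 − 3 = 136 transpositions; sign(π) = (−1)^136 = +1.

+1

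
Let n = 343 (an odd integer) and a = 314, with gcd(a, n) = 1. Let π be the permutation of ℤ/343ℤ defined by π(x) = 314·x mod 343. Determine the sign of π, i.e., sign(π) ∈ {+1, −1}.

-1

Trace 134: π^k(134) = [134, 230, 190, 321, 295, 20, 106] for k=0..6.
Decompose π into cycles: lengths [98, 98, 98, 14, 14, 14, 2, 2, 2, 1] (10 cycles, including the fixed point 0).
Σ(ℓ_i−1) = 343−10 = 333; sign = (−1)^333 = -1.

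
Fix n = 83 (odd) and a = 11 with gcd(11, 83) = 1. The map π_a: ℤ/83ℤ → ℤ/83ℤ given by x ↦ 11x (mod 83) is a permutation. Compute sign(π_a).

Orbit of 9 under x↦11x: [9, 16, 10, 27, 48, 30, 81]… (length divides ord_83(11)).
Cycle lengths of π_11 on ℤ/83ℤ: [41, 41, 1]; 3 cycles in total.
Σ(ℓ_i−1) = 83−3 = 80; sign = (−1)^80 = +1.
Check: (11/83) = +1 by Zolotarev.

+1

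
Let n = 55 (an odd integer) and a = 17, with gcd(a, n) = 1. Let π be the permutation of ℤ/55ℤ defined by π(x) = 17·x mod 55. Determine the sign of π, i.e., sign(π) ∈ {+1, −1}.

Orbit of 28 under x↦17x: [28, 36, 7, 9, 43, 16, 52]… (length divides ord_55(17)).
Cycle type of π: 20×2 + 10 + 4 + 1; total 5 cycles.
Σ(ℓ_i−1) = 55−5 = 50; sign = (−1)^50 = +1.

+1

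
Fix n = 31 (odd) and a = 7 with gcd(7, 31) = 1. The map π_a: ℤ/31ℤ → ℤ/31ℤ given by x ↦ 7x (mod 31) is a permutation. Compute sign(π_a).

Orbit of 20 under x↦7x: [20, 16, 19, 9, 1, 7, 18]… (length divides ord_31(7)).
The orbit structure of x ↦ 7x mod 31: 3 orbits of sizes [15, 15, 1].
n − c = 31 − 3 = 28; sign = (−1)^28 = +1.
Via Zolotarev, sign(π_{7}) = (7|31) = +1.

+1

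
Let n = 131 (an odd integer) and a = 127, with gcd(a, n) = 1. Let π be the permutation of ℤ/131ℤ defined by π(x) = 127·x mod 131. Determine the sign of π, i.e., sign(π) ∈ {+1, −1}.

Trace 94: π^k(94) = [94, 17, 63, 10, 91, 29, 15] for k=0..6.
π_127 has 2 disjoint cycles with lengths [130, 1] on {0,…,130}.
2 cycles on 131: each ℓ→(−1)^(ℓ−1), product (−1)^129 = -1.
Check: (127/131) = -1 by Zolotarev.

-1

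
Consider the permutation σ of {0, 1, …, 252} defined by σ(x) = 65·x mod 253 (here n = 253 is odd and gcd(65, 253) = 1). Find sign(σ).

Orbit of 43 under x↦65x: [43, 12, 21, 100, 175, 243, 109]… (length divides ord_253(65)).
The orbit structure of x ↦ 65x mod 253: 17 orbits of sizes [22, 22, 22, 22, 22, 22, 22, 22, 22, 22, 22, 2, 2, 2, 2, 2, 1].
253 − 17 = 236 transpositions; sign(π) = (−1)^236 = +1.
Check: (65/253) = +1 by Zolotarev.

+1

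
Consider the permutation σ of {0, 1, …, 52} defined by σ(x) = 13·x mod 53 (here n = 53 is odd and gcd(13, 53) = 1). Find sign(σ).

Start at x=46: 46 → 15 → 36 → 44 → 42 → 16 → 49 → … (one orbit).
π_13 has 5 disjoint cycles with lengths [13, 13, 13, 13, 1] on {0,…,52}.
5 cycles on 53: each ℓ→(−1)^(ℓ−1), product (−1)^48 = +1.
Zolotarev: (13|53) = +1, matching the cycle-count sign.

+1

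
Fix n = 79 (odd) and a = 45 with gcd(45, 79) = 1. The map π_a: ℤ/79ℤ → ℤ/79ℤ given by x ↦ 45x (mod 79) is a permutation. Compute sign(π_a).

Trace 5: π^k(5) = [5, 67, 13, 32, 18, 20, 31] for k=0..6.
Cycle type of π: 39×2 + 1; total 3 cycles.
3 cycles on 79: each ℓ→(−1)^(ℓ−1), product (−1)^76 = +1.
Zolotarev: (45|79) = +1, matching the cycle-count sign.

+1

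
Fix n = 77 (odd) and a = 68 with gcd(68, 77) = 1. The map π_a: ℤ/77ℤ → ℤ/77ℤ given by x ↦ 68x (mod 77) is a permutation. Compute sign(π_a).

+1

Start at x=23: 23 → 24 → 15 → 19 → 60 → 76 → 9 → … (one orbit).
The orbit structure of x ↦ 68x mod 77: 5 orbits of sizes [30, 30, 10, 6, 1].
With 5 cycles on 77 points, sign = (−1)^{77−5} = +1.
(68|77)_J = +1 (Zolotarev's lemma cross-check).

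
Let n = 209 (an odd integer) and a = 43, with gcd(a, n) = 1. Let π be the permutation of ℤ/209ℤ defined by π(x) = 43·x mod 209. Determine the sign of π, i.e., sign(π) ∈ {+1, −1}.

-1

Trace 120: π^k(120) = [120, 144, 131, 199, 197, 111, 175] for k=0..6.
The orbit structure of x ↦ 43x mod 209: 18 orbits of sizes [18, 18, 18, 18, 18, 18, 18, 18, 18, 18, 9, 9, 2, 2, 2, 2, 2, 1].
18 cycles on 209: each ℓ→(−1)^(ℓ−1), product (−1)^191 = -1.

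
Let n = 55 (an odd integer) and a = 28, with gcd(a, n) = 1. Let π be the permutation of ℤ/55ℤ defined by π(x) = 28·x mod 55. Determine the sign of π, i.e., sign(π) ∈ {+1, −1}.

Orbit of 7 under x↦28x: [7, 31, 43, 49, 52, 26, 13]… (length divides ord_55(28)).
Decompose π into cycles: lengths [20, 20, 10, 4, 1] (5 cycles, including the fixed point 0).
55 − 5 = 50 transpositions; sign(π) = (−1)^50 = +1.

+1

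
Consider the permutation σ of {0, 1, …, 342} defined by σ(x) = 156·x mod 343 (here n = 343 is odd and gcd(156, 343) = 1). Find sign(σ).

Start at x=253: 253 → 23 → 158 → 295 → 58 → 130 → 43 → … (one orbit).
Decompose π into cycles: lengths [147, 147, 21, 21, 3, 3, 1] (7 cycles, including the fixed point 0).
7 cycles on 343: each ℓ→(−1)^(ℓ−1), product (−1)^336 = +1.
Check: (156/343) = +1 by Zolotarev.

+1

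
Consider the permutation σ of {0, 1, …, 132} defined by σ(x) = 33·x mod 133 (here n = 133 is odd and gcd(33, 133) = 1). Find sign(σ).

Start at x=117: 117 → 4 → 132 → 100 → 108 → 106 → 40 → … (one orbit).
Decompose π into cycles: lengths [18, 18, 18, 18, 18, 18, 18, 6, 1] (9 cycles, including the fixed point 0).
n − c = 133 − 9 = 124; sign = (−1)^124 = +1.

+1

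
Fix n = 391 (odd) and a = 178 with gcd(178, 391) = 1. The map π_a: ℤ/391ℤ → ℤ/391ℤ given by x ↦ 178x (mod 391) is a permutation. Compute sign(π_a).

Start at x=154: 154 → 42 → 47 → 155 → 220 → 60 → 123 → … (one orbit).
Cycle type of π: 88×4 + 22 + 8×2 + 1; total 8 cycles.
8 cycles on 391: each ℓ→(−1)^(ℓ−1), product (−1)^383 = -1.
Zolotarev: (178|391) = -1, matching the cycle-count sign.

-1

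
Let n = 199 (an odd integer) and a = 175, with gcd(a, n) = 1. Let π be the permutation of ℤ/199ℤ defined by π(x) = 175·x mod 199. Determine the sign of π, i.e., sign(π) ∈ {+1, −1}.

+1

Start at x=178: 178 → 106 → 43 → 162 → 92 → 180 → 58 → … (one orbit).
π_175 has 23 disjoint cycles with lengths [9, 9, 9, 9, 9, 9, 9, 9, 9, 9, 9, 9, 9, 9, 9, 9, 9, 9, 9, 9, 9, 9, 1] on {0,…,198}.
n − c = 199 − 23 = 176; sign = (−1)^176 = +1.
The Jacobi symbol (175|199) = +1 (Zolotarev) agrees.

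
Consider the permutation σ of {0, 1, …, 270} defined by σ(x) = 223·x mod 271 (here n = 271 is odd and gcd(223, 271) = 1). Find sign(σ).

+1

Start at x=138: 138 → 151 → 69 → 211 → 170 → 241 → 85 → … (one orbit).
The orbit structure of x ↦ 223x mod 271: 3 orbits of sizes [135, 135, 1].
Σ(ℓ_i−1) = 271−3 = 268; sign = (−1)^268 = +1.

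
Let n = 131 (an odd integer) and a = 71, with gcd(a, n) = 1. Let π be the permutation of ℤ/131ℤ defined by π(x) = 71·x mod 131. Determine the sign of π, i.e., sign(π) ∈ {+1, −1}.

Start at x=51: 51 → 84 → 69 → 52 → 24 → 1 → 71 → … (one orbit).
Cycle lengths of π_71 on ℤ/131ℤ: [26, 26, 26, 26, 26, 1]; 6 cycles in total.
sign(π) = (−1)^{n − #cycles} = (−1)^{131−6} = (−1)^125 = -1.

-1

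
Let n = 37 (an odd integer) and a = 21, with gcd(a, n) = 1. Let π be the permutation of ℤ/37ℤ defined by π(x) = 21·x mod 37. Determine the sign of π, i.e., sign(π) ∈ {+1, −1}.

Start at x=11: 11 → 9 → 4 → 10 → 25 → 7 → 36 → … (one orbit).
Cycle lengths of π_21 on ℤ/37ℤ: [18, 18, 1]; 3 cycles in total.
3 cycles on 37: each ℓ→(−1)^(ℓ−1), product (−1)^34 = +1.

+1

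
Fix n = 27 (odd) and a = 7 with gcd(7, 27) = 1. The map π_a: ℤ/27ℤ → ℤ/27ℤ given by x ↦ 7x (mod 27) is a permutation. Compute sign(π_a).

+1

Start at x=19: 19 → 25 → 13 → 10 → 16 → 4 → 1 → … (one orbit).
The orbit structure of x ↦ 7x mod 27: 7 orbits of sizes [9, 9, 3, 3, 1, 1, 1].
Σ(ℓ_i−1) = 27−7 = 20; sign = (−1)^20 = +1.
The Jacobi symbol (7|27) = +1 (Zolotarev) agrees.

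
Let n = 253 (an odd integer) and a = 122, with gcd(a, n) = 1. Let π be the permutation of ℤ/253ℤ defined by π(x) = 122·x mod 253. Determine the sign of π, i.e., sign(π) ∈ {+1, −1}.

Orbit of 12 under x↦122x: [12, 199, 243, 45, 177, 89, 232]… (length divides ord_253(122)).
22 cycles of lengths [22, 22, 22, 22, 22, 22, 22, 22, 22, 22, 22, 1, 1, 1, 1, 1, 1, 1, 1, 1, 1, 1].
253 − 22 = 231 transpositions; sign(π) = (−1)^231 = -1.

-1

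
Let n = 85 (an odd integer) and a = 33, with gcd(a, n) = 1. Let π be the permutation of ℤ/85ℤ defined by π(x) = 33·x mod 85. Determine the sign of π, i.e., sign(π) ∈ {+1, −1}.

Trace 1: π^k(1) = [1, 33, 69, 67] for k=0..3.
Cycle lengths of π_33 on ℤ/85ℤ: [4, 4, 4, 4, 4, 4, 4, 4, 4, 4, 4, 4, 4, 4, 4, 4, 4, 2, 2, 2, 2, 2, 2, 2, 2, 1]; 26 cycles in total.
26 cycles on 85: each ℓ→(−1)^(ℓ−1), product (−1)^59 = -1.

-1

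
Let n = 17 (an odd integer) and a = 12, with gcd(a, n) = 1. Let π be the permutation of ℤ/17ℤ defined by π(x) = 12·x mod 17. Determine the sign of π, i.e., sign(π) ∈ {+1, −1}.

-1

Trace 13: π^k(13) = [13, 3, 2, 7, 16, 5, 9] for k=0..6.
The orbit structure of x ↦ 12x mod 17: 2 orbits of sizes [16, 1].
2 cycles on 17: each ℓ→(−1)^(ℓ−1), product (−1)^15 = -1.
The Jacobi symbol (12|17) = -1 (Zolotarev) agrees.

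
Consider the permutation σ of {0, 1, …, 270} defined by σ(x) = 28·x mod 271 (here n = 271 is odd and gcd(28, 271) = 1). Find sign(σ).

+1

Orbit of 28 under x↦28x: [28, 242, 1]… (length divides ord_271(28)).
π_28 has 91 disjoint cycles with lengths [3, 3, 3, 3, 3, 3, 3, 3, 3, 3, 3, 3, 3, 3, 3, 3, 3, 3, 3, 3, 3, 3, 3, 3, 3, 3, 3, 3, 3, 3, 3, 3, 3, 3, 3, 3, 3, 3, 3, 3, 3, 3, 3, 3, 3, 3, 3, 3, 3, 3, 3, 3, 3, 3, 3, 3, 3, 3, 3, 3, 3, 3, 3, 3, 3, 3, 3, 3, 3, 3, 3, 3, 3, 3, 3, 3, 3, 3, 3, 3, 3, 3, 3, 3, 3, 3, 3, 3, 3, 3, 1] on {0,…,270}.
With 91 cycles on 271 points, sign = (−1)^{271−91} = +1.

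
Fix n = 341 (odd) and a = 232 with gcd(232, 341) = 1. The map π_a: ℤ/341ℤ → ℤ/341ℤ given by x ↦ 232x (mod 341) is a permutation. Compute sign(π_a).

Start at x=287: 287 → 89 → 188 → 309 → 78 → 23 → 221 → … (one orbit).
Decompose π into cycles: lengths [10, 10, 10, 10, 10, 10, 10, 10, 10, 10, 10, 10, 10, 10, 10, 10, 10, 10, 10, 10, 10, 10, 10, 10, 10, 10, 10, 10, 10, 10, 10, 10, 10, 1, 1, 1, 1, 1, 1, 1, 1, 1, 1, 1] (44 cycles, including the fixed point 0).
With 44 cycles on 341 points, sign = (−1)^{341−44} = -1.
Zolotarev: (232|341) = -1, matching the cycle-count sign.

-1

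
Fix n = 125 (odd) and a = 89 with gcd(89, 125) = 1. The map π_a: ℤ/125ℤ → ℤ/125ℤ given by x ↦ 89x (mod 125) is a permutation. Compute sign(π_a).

+1

Start at x=41: 41 → 24 → 11 → 104 → 6 → 34 → 26 → … (one orbit).
Decompose π into cycles: lengths [50, 50, 10, 10, 2, 2, 1] (7 cycles, including the fixed point 0).
With 7 cycles on 125 points, sign = (−1)^{125−7} = +1.
Check: (89/125) = +1 by Zolotarev.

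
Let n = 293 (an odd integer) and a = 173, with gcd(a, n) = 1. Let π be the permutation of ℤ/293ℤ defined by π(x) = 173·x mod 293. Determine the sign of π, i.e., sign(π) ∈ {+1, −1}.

-1

Trace 192: π^k(192) = [192, 107, 52, 206, 185, 68, 44] for k=0..6.
Cycle lengths of π_173 on ℤ/293ℤ: [292, 1]; 2 cycles in total.
2 cycles on 293: each ℓ→(−1)^(ℓ−1), product (−1)^291 = -1.
Zolotarev: (173|293) = -1, matching the cycle-count sign.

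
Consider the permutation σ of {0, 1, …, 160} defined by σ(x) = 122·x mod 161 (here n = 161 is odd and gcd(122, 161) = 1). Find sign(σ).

Start at x=143: 143 → 58 → 153 → 151 → 68 → 85 → 66 → … (one orbit).
π_122 has 5 disjoint cycles with lengths [66, 66, 22, 6, 1] on {0,…,160}.
5 cycles on 161: each ℓ→(−1)^(ℓ−1), product (−1)^156 = +1.
Zolotarev: (122|161) = +1, matching the cycle-count sign.

+1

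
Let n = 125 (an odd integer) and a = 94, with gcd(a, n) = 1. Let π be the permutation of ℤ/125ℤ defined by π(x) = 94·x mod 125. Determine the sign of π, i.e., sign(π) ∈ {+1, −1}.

Orbit of 81 under x↦94x: [81, 114, 91, 54, 76, 19, 36]… (length divides ord_125(94)).
Decompose π into cycles: lengths [50, 50, 10, 10, 2, 2, 1] (7 cycles, including the fixed point 0).
sign(π) = (−1)^{n − #cycles} = (−1)^{125−7} = (−1)^118 = +1.

+1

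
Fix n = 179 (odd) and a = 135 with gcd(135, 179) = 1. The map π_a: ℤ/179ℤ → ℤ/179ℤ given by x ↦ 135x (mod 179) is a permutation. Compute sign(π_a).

+1

Orbit of 126 under x↦135x: [126, 5, 138, 14, 100, 75, 101]… (length divides ord_179(135)).
Cycle type of π: 89×2 + 1; total 3 cycles.
sign(π) = (−1)^{n − #cycles} = (−1)^{179−3} = (−1)^176 = +1.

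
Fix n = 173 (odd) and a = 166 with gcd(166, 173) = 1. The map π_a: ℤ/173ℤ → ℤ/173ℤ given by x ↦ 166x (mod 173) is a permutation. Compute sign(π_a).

-1

Start at x=154: 154 → 133 → 107 → 116 → 53 → 148 → 2 → … (one orbit).
2 cycles of lengths [172, 1].
173 − 2 = 171 transpositions; sign(π) = (−1)^171 = -1.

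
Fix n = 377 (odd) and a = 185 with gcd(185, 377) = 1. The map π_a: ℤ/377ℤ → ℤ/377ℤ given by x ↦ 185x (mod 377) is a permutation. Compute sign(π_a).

-1

Start at x=79: 79 → 289 → 308 → 53 → 3 → 178 → 131 → … (one orbit).
π_185 has 10 disjoint cycles with lengths [84, 84, 84, 84, 28, 3, 3, 3, 3, 1] on {0,…,376}.
377 − 10 = 367 transpositions; sign(π) = (−1)^367 = -1.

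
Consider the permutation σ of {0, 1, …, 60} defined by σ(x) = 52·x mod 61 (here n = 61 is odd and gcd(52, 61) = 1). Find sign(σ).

Start at x=52: 52 → 20 → 3 → 34 → 60 → 9 → 41 → … (one orbit).
π_52 has 7 disjoint cycles with lengths [10, 10, 10, 10, 10, 10, 1] on {0,…,60}.
61 − 7 = 54 transpositions; sign(π) = (−1)^54 = +1.
The Jacobi symbol (52|61) = +1 (Zolotarev) agrees.

+1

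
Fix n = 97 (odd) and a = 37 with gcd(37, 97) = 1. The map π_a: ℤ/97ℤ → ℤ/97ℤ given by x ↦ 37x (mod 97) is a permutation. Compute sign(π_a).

Start at x=23: 23 → 75 → 59 → 49 → 67 → 54 → 58 → … (one orbit).
Cycle type of π: 96 + 1; total 2 cycles.
With 2 cycles on 97 points, sign = (−1)^{97−2} = -1.
Zolotarev: (37|97) = -1, matching the cycle-count sign.

-1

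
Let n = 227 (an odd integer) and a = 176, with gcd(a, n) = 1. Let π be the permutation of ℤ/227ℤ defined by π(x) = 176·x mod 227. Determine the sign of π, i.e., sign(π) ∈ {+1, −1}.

+1

Orbit of 131 under x↦176x: [131, 129, 4, 23, 189, 122, 134]… (length divides ord_227(176)).
π_176 has 3 disjoint cycles with lengths [113, 113, 1] on {0,…,226}.
3 cycles on 227: each ℓ→(−1)^(ℓ−1), product (−1)^224 = +1.
(176|227)_J = +1 (Zolotarev's lemma cross-check).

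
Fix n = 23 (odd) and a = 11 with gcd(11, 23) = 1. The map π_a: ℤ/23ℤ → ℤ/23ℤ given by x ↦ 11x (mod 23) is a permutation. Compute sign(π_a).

Trace 14: π^k(14) = [14, 16, 15, 4, 21, 1, 11] for k=0..6.
Cycle type of π: 22 + 1; total 2 cycles.
Σ(ℓ_i−1) = 23−2 = 21; sign = (−1)^21 = -1.
Check: (11/23) = -1 by Zolotarev.

-1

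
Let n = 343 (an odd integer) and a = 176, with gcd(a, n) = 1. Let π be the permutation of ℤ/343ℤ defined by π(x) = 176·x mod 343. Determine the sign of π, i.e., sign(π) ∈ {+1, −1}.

Start at x=309: 309 → 190 → 169 → 246 → 78 → 8 → 36 → … (one orbit).
π_176 has 19 disjoint cycles with lengths [49, 49, 49, 49, 49, 49, 7, 7, 7, 7, 7, 7, 1, 1, 1, 1, 1, 1, 1] on {0,…,342}.
sign(π) = (−1)^{n − #cycles} = (−1)^{343−19} = (−1)^324 = +1.

+1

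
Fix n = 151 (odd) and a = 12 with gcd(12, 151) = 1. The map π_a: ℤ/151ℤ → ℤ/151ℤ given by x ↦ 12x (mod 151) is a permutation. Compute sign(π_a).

-1

Trace 75: π^k(75) = [75, 145, 79, 42, 51, 8, 96] for k=0..6.
π_12 has 2 disjoint cycles with lengths [150, 1] on {0,…,150}.
n − c = 151 − 2 = 149; sign = (−1)^149 = -1.
Via Zolotarev, sign(π_{12}) = (12|151) = -1.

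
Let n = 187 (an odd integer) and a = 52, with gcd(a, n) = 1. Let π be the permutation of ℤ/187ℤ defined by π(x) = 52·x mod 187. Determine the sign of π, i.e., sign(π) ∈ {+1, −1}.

-1

Trace 52: π^k(52) = [52, 86, 171, 103, 120, 69, 35] for k=0..6.
Decompose π into cycles: lengths [10, 10, 10, 10, 10, 10, 10, 10, 10, 10, 10, 10, 10, 10, 10, 10, 10, 1, 1, 1, 1, 1, 1, 1, 1, 1, 1, 1, 1, 1, 1, 1, 1, 1] (34 cycles, including the fixed point 0).
n − c = 187 − 34 = 153; sign = (−1)^153 = -1.
The Jacobi symbol (52|187) = -1 (Zolotarev) agrees.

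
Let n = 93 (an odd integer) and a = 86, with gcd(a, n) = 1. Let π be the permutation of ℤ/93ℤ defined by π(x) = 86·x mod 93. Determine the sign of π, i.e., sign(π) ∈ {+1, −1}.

+1

Trace 86: π^k(86) = [86, 49, 29, 76, 26, 4, 65] for k=0..6.
5 cycles of lengths [30, 30, 30, 2, 1].
93 − 5 = 88 transpositions; sign(π) = (−1)^88 = +1.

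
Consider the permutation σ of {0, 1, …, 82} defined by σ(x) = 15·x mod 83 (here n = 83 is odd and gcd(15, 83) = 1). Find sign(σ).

Orbit of 21 under x↦15x: [21, 66, 77, 76, 61, 2, 30]… (length divides ord_83(15)).
π_15 has 2 disjoint cycles with lengths [82, 1] on {0,…,82}.
With 2 cycles on 83 points, sign = (−1)^{83−2} = -1.
Check: (15/83) = -1 by Zolotarev.

-1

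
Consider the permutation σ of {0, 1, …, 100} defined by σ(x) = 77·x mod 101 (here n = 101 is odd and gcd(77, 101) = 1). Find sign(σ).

+1

Start at x=1: 1 → 77 → 71 → 13 → 92 → 14 → 68 → … (one orbit).
Decompose π into cycles: lengths [50, 50, 1] (3 cycles, including the fixed point 0).
Σ(ℓ_i−1) = 101−3 = 98; sign = (−1)^98 = +1.
Via Zolotarev, sign(π_{77}) = (77|101) = +1.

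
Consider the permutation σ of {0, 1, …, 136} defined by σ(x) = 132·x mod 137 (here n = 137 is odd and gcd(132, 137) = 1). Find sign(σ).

Trace 120: π^k(120) = [120, 85, 123, 70, 61, 106, 18] for k=0..6.
Cycle lengths of π_132 on ℤ/137ℤ: [136, 1]; 2 cycles in total.
With 2 cycles on 137 points, sign = (−1)^{137−2} = -1.

-1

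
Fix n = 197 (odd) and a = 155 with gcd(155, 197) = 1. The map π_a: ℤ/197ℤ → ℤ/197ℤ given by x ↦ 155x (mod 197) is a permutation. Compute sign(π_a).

+1

Orbit of 168 under x↦155x: [168, 36, 64, 70, 15, 158, 62]… (length divides ord_197(155)).
3 cycles of lengths [98, 98, 1].
197 − 3 = 194 transpositions; sign(π) = (−1)^194 = +1.
Check: (155/197) = +1 by Zolotarev.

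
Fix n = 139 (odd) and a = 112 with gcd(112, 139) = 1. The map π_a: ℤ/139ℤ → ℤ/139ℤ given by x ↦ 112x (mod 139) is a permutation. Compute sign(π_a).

Orbit of 129 under x↦112x: [129, 131, 77, 6, 116, 65, 52]… (length divides ord_139(112)).
The orbit structure of x ↦ 112x mod 139: 7 orbits of sizes [23, 23, 23, 23, 23, 23, 1].
7 cycles on 139: each ℓ→(−1)^(ℓ−1), product (−1)^132 = +1.
Check: (112/139) = +1 by Zolotarev.

+1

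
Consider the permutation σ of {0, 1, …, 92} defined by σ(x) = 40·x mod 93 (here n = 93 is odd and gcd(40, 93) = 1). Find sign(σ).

Orbit of 40 under x↦40x: [40, 19, 16, 82, 25, 70, 10]… (length divides ord_93(40)).
Cycle type of π: 15×6 + 1×3; total 9 cycles.
sign(π) = (−1)^{n − #cycles} = (−1)^{93−9} = (−1)^84 = +1.

+1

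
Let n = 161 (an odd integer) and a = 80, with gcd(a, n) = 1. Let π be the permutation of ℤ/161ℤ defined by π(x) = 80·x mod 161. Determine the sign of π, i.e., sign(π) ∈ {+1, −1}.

Start at x=127: 127 → 17 → 72 → 125 → 18 → 152 → 85 → … (one orbit).
Cycle lengths of π_80 on ℤ/161ℤ: [66, 66, 22, 6, 1]; 5 cycles in total.
sign(π) = (−1)^{n − #cycles} = (−1)^{161−5} = (−1)^156 = +1.

+1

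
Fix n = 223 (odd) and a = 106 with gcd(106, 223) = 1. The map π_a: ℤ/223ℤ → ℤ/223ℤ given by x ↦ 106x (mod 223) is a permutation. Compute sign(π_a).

Trace 146: π^k(146) = [146, 89, 68, 72, 50, 171, 63] for k=0..6.
Cycle lengths of π_106 on ℤ/223ℤ: [111, 111, 1]; 3 cycles in total.
With 3 cycles on 223 points, sign = (−1)^{223−3} = +1.
The Jacobi symbol (106|223) = +1 (Zolotarev) agrees.

+1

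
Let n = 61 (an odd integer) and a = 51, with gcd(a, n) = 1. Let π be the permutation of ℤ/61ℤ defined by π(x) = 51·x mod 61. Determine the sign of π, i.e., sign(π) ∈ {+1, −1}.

Orbit of 36 under x↦51x: [36, 6, 1, 51, 39, 37, 57]… (length divides ord_61(51)).
2 cycles of lengths [60, 1].
Σ(ℓ_i−1) = 61−2 = 59; sign = (−1)^59 = -1.

-1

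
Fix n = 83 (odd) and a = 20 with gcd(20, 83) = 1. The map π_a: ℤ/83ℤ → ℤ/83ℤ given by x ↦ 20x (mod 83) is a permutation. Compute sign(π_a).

Orbit of 23 under x↦20x: [23, 45, 70, 72, 29, 82, 63]… (length divides ord_83(20)).
2 cycles of lengths [82, 1].
With 2 cycles on 83 points, sign = (−1)^{83−2} = -1.

-1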